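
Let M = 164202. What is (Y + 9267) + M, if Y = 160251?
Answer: 333720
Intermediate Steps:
(Y + 9267) + M = (160251 + 9267) + 164202 = 169518 + 164202 = 333720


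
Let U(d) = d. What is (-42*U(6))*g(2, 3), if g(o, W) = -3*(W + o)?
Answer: 3780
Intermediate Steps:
g(o, W) = -3*W - 3*o
(-42*U(6))*g(2, 3) = (-42*6)*(-3*3 - 3*2) = -252*(-9 - 6) = -252*(-15) = 3780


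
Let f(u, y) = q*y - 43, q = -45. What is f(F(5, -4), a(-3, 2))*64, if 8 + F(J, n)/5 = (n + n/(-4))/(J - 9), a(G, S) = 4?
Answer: -14272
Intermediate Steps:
F(J, n) = -40 + 15*n/(4*(-9 + J)) (F(J, n) = -40 + 5*((n + n/(-4))/(J - 9)) = -40 + 5*((n + n*(-¼))/(-9 + J)) = -40 + 5*((n - n/4)/(-9 + J)) = -40 + 5*((3*n/4)/(-9 + J)) = -40 + 5*(3*n/(4*(-9 + J))) = -40 + 15*n/(4*(-9 + J)))
f(u, y) = -43 - 45*y (f(u, y) = -45*y - 43 = -43 - 45*y)
f(F(5, -4), a(-3, 2))*64 = (-43 - 45*4)*64 = (-43 - 180)*64 = -223*64 = -14272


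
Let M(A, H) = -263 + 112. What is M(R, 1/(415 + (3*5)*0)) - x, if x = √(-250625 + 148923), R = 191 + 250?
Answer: -151 - I*√101702 ≈ -151.0 - 318.91*I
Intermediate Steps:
R = 441
M(A, H) = -151
x = I*√101702 (x = √(-101702) = I*√101702 ≈ 318.91*I)
M(R, 1/(415 + (3*5)*0)) - x = -151 - I*√101702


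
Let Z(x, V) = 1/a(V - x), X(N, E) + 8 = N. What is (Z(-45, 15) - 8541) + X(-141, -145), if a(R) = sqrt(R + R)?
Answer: -8690 + sqrt(30)/60 ≈ -8689.9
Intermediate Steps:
X(N, E) = -8 + N
a(R) = sqrt(2)*sqrt(R) (a(R) = sqrt(2*R) = sqrt(2)*sqrt(R))
Z(x, V) = sqrt(2)/(2*sqrt(V - x)) (Z(x, V) = 1/(sqrt(2)*sqrt(V - x)) = sqrt(2)/(2*sqrt(V - x)))
(Z(-45, 15) - 8541) + X(-141, -145) = (sqrt(2)/(2*sqrt(15 - 1*(-45))) - 8541) + (-8 - 141) = (sqrt(2)/(2*sqrt(15 + 45)) - 8541) - 149 = (sqrt(2)/(2*sqrt(60)) - 8541) - 149 = (sqrt(2)*(sqrt(15)/30)/2 - 8541) - 149 = (sqrt(30)/60 - 8541) - 149 = (-8541 + sqrt(30)/60) - 149 = -8690 + sqrt(30)/60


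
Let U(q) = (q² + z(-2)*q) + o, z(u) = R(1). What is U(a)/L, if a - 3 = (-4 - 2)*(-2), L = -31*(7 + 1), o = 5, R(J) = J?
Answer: -245/248 ≈ -0.98790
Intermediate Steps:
z(u) = 1
L = -248 (L = -31*8 = -248)
a = 15 (a = 3 + (-4 - 2)*(-2) = 3 - 6*(-2) = 3 + 12 = 15)
U(q) = 5 + q + q² (U(q) = (q² + 1*q) + 5 = (q² + q) + 5 = (q + q²) + 5 = 5 + q + q²)
U(a)/L = (5 + 15 + 15²)/(-248) = (5 + 15 + 225)*(-1/248) = 245*(-1/248) = -245/248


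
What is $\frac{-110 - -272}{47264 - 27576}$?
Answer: $\frac{81}{9844} \approx 0.0082284$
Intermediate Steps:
$\frac{-110 - -272}{47264 - 27576} = \frac{-110 + 272}{19688} = 162 \cdot \frac{1}{19688} = \frac{81}{9844}$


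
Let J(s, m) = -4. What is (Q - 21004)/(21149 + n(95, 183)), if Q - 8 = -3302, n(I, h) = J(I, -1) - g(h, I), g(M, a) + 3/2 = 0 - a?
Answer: -48596/42483 ≈ -1.1439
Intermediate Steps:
g(M, a) = -3/2 - a (g(M, a) = -3/2 + (0 - a) = -3/2 - a)
n(I, h) = -5/2 + I (n(I, h) = -4 - (-3/2 - I) = -4 + (3/2 + I) = -5/2 + I)
Q = -3294 (Q = 8 - 3302 = -3294)
(Q - 21004)/(21149 + n(95, 183)) = (-3294 - 21004)/(21149 + (-5/2 + 95)) = -24298/(21149 + 185/2) = -24298/42483/2 = -24298*2/42483 = -48596/42483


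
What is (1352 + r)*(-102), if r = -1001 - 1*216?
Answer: -13770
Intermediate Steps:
r = -1217 (r = -1001 - 216 = -1217)
(1352 + r)*(-102) = (1352 - 1217)*(-102) = 135*(-102) = -13770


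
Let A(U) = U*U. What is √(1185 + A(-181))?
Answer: √33946 ≈ 184.24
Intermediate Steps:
A(U) = U²
√(1185 + A(-181)) = √(1185 + (-181)²) = √(1185 + 32761) = √33946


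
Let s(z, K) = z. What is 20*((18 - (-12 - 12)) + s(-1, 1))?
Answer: 820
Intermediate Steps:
20*((18 - (-12 - 12)) + s(-1, 1)) = 20*((18 - (-12 - 12)) - 1) = 20*((18 - 1*(-24)) - 1) = 20*((18 + 24) - 1) = 20*(42 - 1) = 20*41 = 820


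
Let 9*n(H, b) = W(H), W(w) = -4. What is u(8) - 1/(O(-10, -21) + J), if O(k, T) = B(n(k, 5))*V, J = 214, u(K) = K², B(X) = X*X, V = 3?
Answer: 370789/5794 ≈ 63.995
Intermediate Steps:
n(H, b) = -4/9 (n(H, b) = (⅑)*(-4) = -4/9)
B(X) = X²
O(k, T) = 16/27 (O(k, T) = (-4/9)²*3 = (16/81)*3 = 16/27)
u(8) - 1/(O(-10, -21) + J) = 8² - 1/(16/27 + 214) = 64 - 1/5794/27 = 64 - 1*27/5794 = 64 - 27/5794 = 370789/5794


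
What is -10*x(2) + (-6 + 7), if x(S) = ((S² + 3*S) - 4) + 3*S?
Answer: -119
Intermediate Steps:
x(S) = -4 + S² + 6*S (x(S) = (-4 + S² + 3*S) + 3*S = -4 + S² + 6*S)
-10*x(2) + (-6 + 7) = -10*(-4 + 2² + 6*2) + (-6 + 7) = -10*(-4 + 4 + 12) + 1 = -10*12 + 1 = -120 + 1 = -119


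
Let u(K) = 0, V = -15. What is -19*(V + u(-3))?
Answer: 285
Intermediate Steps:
-19*(V + u(-3)) = -19*(-15 + 0) = -19*(-15) = 285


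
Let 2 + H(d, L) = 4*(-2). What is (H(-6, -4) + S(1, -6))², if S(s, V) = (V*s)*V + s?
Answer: 729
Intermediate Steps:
H(d, L) = -10 (H(d, L) = -2 + 4*(-2) = -2 - 8 = -10)
S(s, V) = s + s*V² (S(s, V) = s*V² + s = s + s*V²)
(H(-6, -4) + S(1, -6))² = (-10 + 1*(1 + (-6)²))² = (-10 + 1*(1 + 36))² = (-10 + 1*37)² = (-10 + 37)² = 27² = 729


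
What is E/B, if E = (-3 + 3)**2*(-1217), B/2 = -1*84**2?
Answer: 0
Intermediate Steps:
B = -14112 (B = 2*(-1*84**2) = 2*(-1*7056) = 2*(-7056) = -14112)
E = 0 (E = 0**2*(-1217) = 0*(-1217) = 0)
E/B = 0/(-14112) = 0*(-1/14112) = 0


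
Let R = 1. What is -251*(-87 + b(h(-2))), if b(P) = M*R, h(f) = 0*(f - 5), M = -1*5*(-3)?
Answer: 18072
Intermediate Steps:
M = 15 (M = -5*(-3) = 15)
h(f) = 0 (h(f) = 0*(-5 + f) = 0)
b(P) = 15 (b(P) = 15*1 = 15)
-251*(-87 + b(h(-2))) = -251*(-87 + 15) = -251*(-72) = 18072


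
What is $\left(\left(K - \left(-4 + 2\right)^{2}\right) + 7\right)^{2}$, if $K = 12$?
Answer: $225$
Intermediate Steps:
$\left(\left(K - \left(-4 + 2\right)^{2}\right) + 7\right)^{2} = \left(\left(12 - \left(-4 + 2\right)^{2}\right) + 7\right)^{2} = \left(\left(12 - \left(-2\right)^{2}\right) + 7\right)^{2} = \left(\left(12 - 4\right) + 7\right)^{2} = \left(8 + 7\right)^{2} = 15^{2} = 225$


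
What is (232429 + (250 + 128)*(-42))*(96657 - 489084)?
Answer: -84981244131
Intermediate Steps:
(232429 + (250 + 128)*(-42))*(96657 - 489084) = (232429 + 378*(-42))*(-392427) = (232429 - 15876)*(-392427) = 216553*(-392427) = -84981244131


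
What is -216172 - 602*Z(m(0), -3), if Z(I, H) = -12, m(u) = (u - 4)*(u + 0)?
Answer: -208948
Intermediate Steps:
m(u) = u*(-4 + u) (m(u) = (-4 + u)*u = u*(-4 + u))
-216172 - 602*Z(m(0), -3) = -216172 - 602*(-12) = -216172 + 7224 = -208948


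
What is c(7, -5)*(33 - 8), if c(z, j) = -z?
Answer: -175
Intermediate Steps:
c(7, -5)*(33 - 8) = (-1*7)*(33 - 8) = -7*25 = -175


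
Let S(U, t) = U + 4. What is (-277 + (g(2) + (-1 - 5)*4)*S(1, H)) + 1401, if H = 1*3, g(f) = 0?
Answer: 1004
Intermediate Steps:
H = 3
S(U, t) = 4 + U
(-277 + (g(2) + (-1 - 5)*4)*S(1, H)) + 1401 = (-277 + (0 + (-1 - 5)*4)*(4 + 1)) + 1401 = (-277 + (0 - 6*4)*5) + 1401 = (-277 + (0 - 24)*5) + 1401 = (-277 - 24*5) + 1401 = (-277 - 120) + 1401 = -397 + 1401 = 1004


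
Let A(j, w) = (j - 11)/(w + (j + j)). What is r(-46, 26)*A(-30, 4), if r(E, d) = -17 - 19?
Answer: -369/14 ≈ -26.357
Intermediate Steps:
r(E, d) = -36
A(j, w) = (-11 + j)/(w + 2*j)
r(-46, 26)*A(-30, 4) = -36*(-11 - 30)/(4 + 2*(-30)) = -36*(-41)/(4 - 60) = -36*(-41)/(-56) = -(-9)*(-41)/14 = -36*41/56 = -369/14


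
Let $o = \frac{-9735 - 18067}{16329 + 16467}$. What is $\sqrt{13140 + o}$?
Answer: $\frac{\sqrt{392560502218}}{5466} \approx 114.63$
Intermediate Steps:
$o = - \frac{13901}{16398}$ ($o = \frac{-9735 - 18067}{32796} = \left(-27802\right) \frac{1}{32796} = - \frac{13901}{16398} \approx -0.84772$)
$\sqrt{13140 + o} = \sqrt{13140 - \frac{13901}{16398}} = \sqrt{\frac{215455819}{16398}} = \frac{\sqrt{392560502218}}{5466}$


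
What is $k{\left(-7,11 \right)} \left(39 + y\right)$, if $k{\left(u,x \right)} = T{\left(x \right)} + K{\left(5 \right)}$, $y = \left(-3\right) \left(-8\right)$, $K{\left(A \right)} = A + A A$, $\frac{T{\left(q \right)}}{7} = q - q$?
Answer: $1890$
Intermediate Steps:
$T{\left(q \right)} = 0$ ($T{\left(q \right)} = 7 \left(q - q\right) = 7 \cdot 0 = 0$)
$K{\left(A \right)} = A + A^{2}$
$y = 24$
$k{\left(u,x \right)} = 30$ ($k{\left(u,x \right)} = 0 + 5 \left(1 + 5\right) = 0 + 5 \cdot 6 = 0 + 30 = 30$)
$k{\left(-7,11 \right)} \left(39 + y\right) = 30 \left(39 + 24\right) = 30 \cdot 63 = 1890$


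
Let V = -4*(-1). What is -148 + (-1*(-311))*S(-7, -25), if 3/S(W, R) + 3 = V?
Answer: 785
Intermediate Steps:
V = 4
S(W, R) = 3 (S(W, R) = 3/(-3 + 4) = 3/1 = 3*1 = 3)
-148 + (-1*(-311))*S(-7, -25) = -148 - 1*(-311)*3 = -148 + 311*3 = -148 + 933 = 785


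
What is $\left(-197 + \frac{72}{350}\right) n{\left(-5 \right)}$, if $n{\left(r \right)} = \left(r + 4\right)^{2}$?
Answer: $- \frac{34439}{175} \approx -196.79$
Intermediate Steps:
$n{\left(r \right)} = \left(4 + r\right)^{2}$
$\left(-197 + \frac{72}{350}\right) n{\left(-5 \right)} = \left(-197 + \frac{72}{350}\right) \left(4 - 5\right)^{2} = \left(-197 + 72 \cdot \frac{1}{350}\right) \left(-1\right)^{2} = \left(-197 + \frac{36}{175}\right) 1 = \left(- \frac{34439}{175}\right) 1 = - \frac{34439}{175}$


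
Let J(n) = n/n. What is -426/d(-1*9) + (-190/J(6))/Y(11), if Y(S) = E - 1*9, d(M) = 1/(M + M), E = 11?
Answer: 7573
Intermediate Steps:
J(n) = 1
d(M) = 1/(2*M)
Y(S) = 2 (Y(S) = 11 - 1*9 = 11 - 9 = 2)
-426/d(-1*9) + (-190/J(6))/Y(11) = -426/(1/(2*((-1*9)))) - 190/1/2 = -426/((½)/(-9)) - 190*1*(½) = -426/((½)*(-⅑)) - 190*½ = -426/(-1/18) - 95 = -426*(-18) - 95 = 7668 - 95 = 7573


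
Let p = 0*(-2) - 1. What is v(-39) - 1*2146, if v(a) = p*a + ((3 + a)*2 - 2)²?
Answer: 3369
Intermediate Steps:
p = -1 (p = 0 - 1 = -1)
v(a) = (4 + 2*a)² - a (v(a) = -a + ((3 + a)*2 - 2)² = -a + ((6 + 2*a) - 2)² = -a + (4 + 2*a)² = (4 + 2*a)² - a)
v(-39) - 1*2146 = (-1*(-39) + 4*(2 - 39)²) - 1*2146 = (39 + 4*(-37)²) - 2146 = (39 + 4*1369) - 2146 = (39 + 5476) - 2146 = 5515 - 2146 = 3369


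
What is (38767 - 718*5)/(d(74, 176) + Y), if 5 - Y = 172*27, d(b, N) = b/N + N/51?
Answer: -157874376/20802457 ≈ -7.5892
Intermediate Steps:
d(b, N) = N/51 + b/N (d(b, N) = b/N + N*(1/51) = b/N + N/51 = N/51 + b/N)
Y = -4639 (Y = 5 - 172*27 = 5 - 1*4644 = 5 - 4644 = -4639)
(38767 - 718*5)/(d(74, 176) + Y) = (38767 - 718*5)/(((1/51)*176 + 74/176) - 4639) = (38767 - 3590)/((176/51 + 74*(1/176)) - 4639) = 35177/((176/51 + 37/88) - 4639) = 35177/(17375/4488 - 4639) = 35177/(-20802457/4488) = 35177*(-4488/20802457) = -157874376/20802457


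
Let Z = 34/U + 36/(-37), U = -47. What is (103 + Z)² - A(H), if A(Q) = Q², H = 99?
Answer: 1395401968/3024121 ≈ 461.42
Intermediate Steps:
Z = -2950/1739 (Z = 34/(-47) + 36/(-37) = 34*(-1/47) + 36*(-1/37) = -34/47 - 36/37 = -2950/1739 ≈ -1.6964)
(103 + Z)² - A(H) = (103 - 2950/1739)² - 1*99² = (176167/1739)² - 1*9801 = 31034811889/3024121 - 9801 = 1395401968/3024121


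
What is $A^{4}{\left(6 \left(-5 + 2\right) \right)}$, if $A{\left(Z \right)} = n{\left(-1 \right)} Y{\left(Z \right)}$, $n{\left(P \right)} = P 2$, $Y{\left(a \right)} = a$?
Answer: $1679616$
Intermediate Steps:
$n{\left(P \right)} = 2 P$
$A{\left(Z \right)} = - 2 Z$ ($A{\left(Z \right)} = 2 \left(-1\right) Z = - 2 Z$)
$A^{4}{\left(6 \left(-5 + 2\right) \right)} = \left(- 2 \cdot 6 \left(-5 + 2\right)\right)^{4} = \left(- 2 \cdot 6 \left(-3\right)\right)^{4} = \left(\left(-2\right) \left(-18\right)\right)^{4} = 36^{4} = 1679616$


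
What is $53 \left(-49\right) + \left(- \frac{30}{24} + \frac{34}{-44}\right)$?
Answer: $- \frac{114357}{44} \approx -2599.0$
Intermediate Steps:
$53 \left(-49\right) + \left(- \frac{30}{24} + \frac{34}{-44}\right) = -2597 + \left(\left(-30\right) \frac{1}{24} + 34 \left(- \frac{1}{44}\right)\right) = -2597 - \frac{89}{44} = - \frac{114357}{44}$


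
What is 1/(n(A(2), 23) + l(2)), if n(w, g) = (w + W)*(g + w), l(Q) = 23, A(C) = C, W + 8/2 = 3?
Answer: 1/48 ≈ 0.020833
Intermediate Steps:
W = -1 (W = -4 + 3 = -1)
n(w, g) = (-1 + w)*(g + w) (n(w, g) = (w - 1)*(g + w) = (-1 + w)*(g + w))
1/(n(A(2), 23) + l(2)) = 1/((2**2 - 1*23 - 1*2 + 23*2) + 23) = 1/((4 - 23 - 2 + 46) + 23) = 1/(25 + 23) = 1/48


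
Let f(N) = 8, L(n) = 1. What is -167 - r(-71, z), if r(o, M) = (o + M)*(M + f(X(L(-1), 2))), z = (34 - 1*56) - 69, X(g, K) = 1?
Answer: -13613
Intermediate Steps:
z = -91 (z = (34 - 56) - 69 = -22 - 69 = -91)
r(o, M) = (8 + M)*(M + o) (r(o, M) = (o + M)*(M + 8) = (M + o)*(8 + M) = (8 + M)*(M + o))
-167 - r(-71, z) = -167 - ((-91)**2 + 8*(-91) + 8*(-71) - 91*(-71)) = -167 - (8281 - 728 - 568 + 6461) = -167 - 1*13446 = -167 - 13446 = -13613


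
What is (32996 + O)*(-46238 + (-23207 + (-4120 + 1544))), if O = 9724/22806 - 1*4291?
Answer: -7858162743839/3801 ≈ -2.0674e+9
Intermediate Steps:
O = -48925411/11403 (O = 9724*(1/22806) - 4291 = 4862/11403 - 4291 = -48925411/11403 ≈ -4290.6)
(32996 + O)*(-46238 + (-23207 + (-4120 + 1544))) = (32996 - 48925411/11403)*(-46238 + (-23207 + (-4120 + 1544))) = 327327977*(-46238 + (-23207 - 2576))/11403 = 327327977*(-46238 - 25783)/11403 = (327327977/11403)*(-72021) = -7858162743839/3801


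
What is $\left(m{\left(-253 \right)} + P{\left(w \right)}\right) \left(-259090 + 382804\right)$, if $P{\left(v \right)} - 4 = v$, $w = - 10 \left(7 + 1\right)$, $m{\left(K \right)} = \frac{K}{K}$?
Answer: $-9278550$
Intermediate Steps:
$m{\left(K \right)} = 1$
$w = -80$ ($w = \left(-10\right) 8 = -80$)
$P{\left(v \right)} = 4 + v$
$\left(m{\left(-253 \right)} + P{\left(w \right)}\right) \left(-259090 + 382804\right) = \left(1 + \left(4 - 80\right)\right) \left(-259090 + 382804\right) = \left(1 - 76\right) 123714 = \left(-75\right) 123714 = -9278550$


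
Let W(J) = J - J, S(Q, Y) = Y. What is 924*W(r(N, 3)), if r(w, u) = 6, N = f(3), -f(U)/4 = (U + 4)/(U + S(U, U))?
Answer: 0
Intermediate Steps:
f(U) = -2*(4 + U)/U (f(U) = -4*(U + 4)/(U + U) = -4*(4 + U)/(2*U) = -4*(4 + U)*1/(2*U) = -2*(4 + U)/U)
N = -14/3 (N = -2 - 8/3 = -14/3 ≈ -4.6667)
W(J) = 0
924*W(r(N, 3)) = 924*0 = 0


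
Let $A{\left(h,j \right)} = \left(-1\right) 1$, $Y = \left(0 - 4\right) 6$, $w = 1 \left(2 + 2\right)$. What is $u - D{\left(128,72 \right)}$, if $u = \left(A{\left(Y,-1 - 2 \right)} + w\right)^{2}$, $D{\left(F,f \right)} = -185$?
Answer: $194$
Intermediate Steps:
$w = 4$ ($w = 1 \cdot 4 = 4$)
$Y = -24$ ($Y = \left(-4\right) 6 = -24$)
$A{\left(h,j \right)} = -1$
$u = 9$ ($u = \left(-1 + 4\right)^{2} = 3^{2} = 9$)
$u - D{\left(128,72 \right)} = 9 - -185 = 9 + 185 = 194$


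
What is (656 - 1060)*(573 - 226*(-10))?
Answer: -1144532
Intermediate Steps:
(656 - 1060)*(573 - 226*(-10)) = -404*(573 + 2260) = -404*2833 = -1144532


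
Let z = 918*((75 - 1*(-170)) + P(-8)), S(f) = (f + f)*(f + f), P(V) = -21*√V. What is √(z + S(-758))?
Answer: √(2523166 - 38556*I*√2) ≈ 1588.5 - 17.16*I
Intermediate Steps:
S(f) = 4*f² (S(f) = (2*f)*(2*f) = 4*f²)
z = 224910 - 38556*I*√2 (z = 918*((75 - 1*(-170)) - 42*I*√2) = 918*((75 + 170) - 42*I*√2) = 918*(245 - 42*I*√2) = 224910 - 38556*I*√2 ≈ 2.2491e+5 - 54526.0*I)
√(z + S(-758)) = √((224910 - 38556*I*√2) + 4*(-758)²) = √((224910 - 38556*I*√2) + 4*574564) = √((224910 - 38556*I*√2) + 2298256) = √(2523166 - 38556*I*√2)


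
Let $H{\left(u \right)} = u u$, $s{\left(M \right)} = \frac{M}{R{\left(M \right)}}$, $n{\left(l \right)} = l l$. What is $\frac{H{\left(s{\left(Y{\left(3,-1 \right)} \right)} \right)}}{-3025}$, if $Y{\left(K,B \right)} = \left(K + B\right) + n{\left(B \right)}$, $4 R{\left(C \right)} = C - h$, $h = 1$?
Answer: $- \frac{36}{3025} \approx -0.011901$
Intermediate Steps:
$n{\left(l \right)} = l^{2}$
$R{\left(C \right)} = - \frac{1}{4} + \frac{C}{4}$ ($R{\left(C \right)} = \frac{C - 1}{4} = \frac{-1 + C}{4} = - \frac{1}{4} + \frac{C}{4}$)
$Y{\left(K,B \right)} = B + K + B^{2}$ ($Y{\left(K,B \right)} = \left(K + B\right) + B^{2} = \left(B + K\right) + B^{2} = B + K + B^{2}$)
$s{\left(M \right)} = \frac{M}{- \frac{1}{4} + \frac{M}{4}}$
$H{\left(u \right)} = u^{2}$
$\frac{H{\left(s{\left(Y{\left(3,-1 \right)} \right)} \right)}}{-3025} = \frac{\left(\frac{4 \left(-1 + 3 + \left(-1\right)^{2}\right)}{-1 + \left(-1 + 3 + \left(-1\right)^{2}\right)}\right)^{2}}{-3025} = \left(\frac{4 \left(-1 + 3 + 1\right)}{-1 + \left(-1 + 3 + 1\right)}\right)^{2} \left(- \frac{1}{3025}\right) = \left(4 \cdot 3 \frac{1}{-1 + 3}\right)^{2} \left(- \frac{1}{3025}\right) = \left(4 \cdot 3 \cdot \frac{1}{2}\right)^{2} \left(- \frac{1}{3025}\right) = 6^{2} \left(- \frac{1}{3025}\right) = 36 \left(- \frac{1}{3025}\right) = - \frac{36}{3025}$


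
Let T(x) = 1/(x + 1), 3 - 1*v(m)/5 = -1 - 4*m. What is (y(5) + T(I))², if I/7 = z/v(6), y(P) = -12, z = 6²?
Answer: 26569/196 ≈ 135.56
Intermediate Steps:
z = 36
v(m) = 20 + 20*m (v(m) = 15 - 5*(-1 - 4*m) = 15 + (5 + 20*m) = 20 + 20*m)
I = 9/5 (I = 7*(36/(20 + 20*6)) = 7*(36/(20 + 120)) = 7*(36/140) = 7*(36*(1/140)) = 7*(9/35) = 9/5 ≈ 1.8000)
T(x) = 1/(1 + x)
(y(5) + T(I))² = (-12 + 1/(1 + 9/5))² = (-12 + 1/(14/5))² = (-12 + 5/14)² = (-163/14)² = 26569/196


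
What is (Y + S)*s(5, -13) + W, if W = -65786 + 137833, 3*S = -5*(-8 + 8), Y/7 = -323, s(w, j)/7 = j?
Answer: 277798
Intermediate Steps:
s(w, j) = 7*j
Y = -2261 (Y = 7*(-323) = -2261)
S = 0 (S = (-5*(-8 + 8))/3 = (-5*0)/3 = (1/3)*0 = 0)
W = 72047
(Y + S)*s(5, -13) + W = (-2261 + 0)*(7*(-13)) + 72047 = -2261*(-91) + 72047 = 205751 + 72047 = 277798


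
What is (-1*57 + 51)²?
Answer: 36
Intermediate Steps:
(-1*57 + 51)² = (-57 + 51)² = (-6)² = 36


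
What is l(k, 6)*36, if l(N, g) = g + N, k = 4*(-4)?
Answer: -360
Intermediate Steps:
k = -16
l(N, g) = N + g
l(k, 6)*36 = (-16 + 6)*36 = -10*36 = -360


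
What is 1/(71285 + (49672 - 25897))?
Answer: 1/95060 ≈ 1.0520e-5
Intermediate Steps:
1/(71285 + (49672 - 25897)) = 1/(71285 + 23775) = 1/95060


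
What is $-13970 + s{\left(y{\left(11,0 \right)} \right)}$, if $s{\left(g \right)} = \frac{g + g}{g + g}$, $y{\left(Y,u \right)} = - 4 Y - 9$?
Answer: $-13969$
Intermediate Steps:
$y{\left(Y,u \right)} = -9 - 4 Y$
$s{\left(g \right)} = 1$ ($s{\left(g \right)} = \frac{2 g}{2 g} = 2 g \frac{1}{2 g} = 1$)
$-13970 + s{\left(y{\left(11,0 \right)} \right)} = -13970 + 1 = -13969$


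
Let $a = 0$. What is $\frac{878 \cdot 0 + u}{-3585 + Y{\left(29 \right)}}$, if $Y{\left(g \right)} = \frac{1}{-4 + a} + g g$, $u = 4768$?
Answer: $- \frac{19072}{10977} \approx -1.7375$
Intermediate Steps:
$Y{\left(g \right)} = - \frac{1}{4} + g^{2}$ ($Y{\left(g \right)} = \frac{1}{-4 + 0} + g g = \frac{1}{-4} + g^{2} = - \frac{1}{4} + g^{2}$)
$\frac{878 \cdot 0 + u}{-3585 + Y{\left(29 \right)}} = \frac{878 \cdot 0 + 4768}{-3585 - \left(\frac{1}{4} - 29^{2}\right)} = \frac{0 + 4768}{-3585 + \left(- \frac{1}{4} + 841\right)} = \frac{4768}{-3585 + \frac{3363}{4}} = \frac{4768}{- \frac{10977}{4}} = 4768 \left(- \frac{4}{10977}\right) = - \frac{19072}{10977}$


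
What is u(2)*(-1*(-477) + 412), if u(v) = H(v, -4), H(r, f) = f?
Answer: -3556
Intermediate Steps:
u(v) = -4
u(2)*(-1*(-477) + 412) = -4*(-1*(-477) + 412) = -4*(477 + 412) = -4*889 = -3556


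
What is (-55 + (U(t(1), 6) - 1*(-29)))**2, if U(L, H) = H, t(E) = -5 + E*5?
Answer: 400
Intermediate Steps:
t(E) = -5 + 5*E
(-55 + (U(t(1), 6) - 1*(-29)))**2 = (-55 + (6 - 1*(-29)))**2 = (-55 + (6 + 29))**2 = (-55 + 35)**2 = (-20)**2 = 400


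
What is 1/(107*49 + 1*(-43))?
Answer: 1/5200 ≈ 0.00019231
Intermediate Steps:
1/(107*49 + 1*(-43)) = 1/(5243 - 43) = 1/5200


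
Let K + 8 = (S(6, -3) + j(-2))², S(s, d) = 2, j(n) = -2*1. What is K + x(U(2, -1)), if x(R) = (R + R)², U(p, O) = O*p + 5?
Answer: 28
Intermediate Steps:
U(p, O) = 5 + O*p
j(n) = -2
x(R) = 4*R² (x(R) = (2*R)² = 4*R²)
K = -8 (K = -8 + (2 - 2)² = -8 + 0² = -8 + 0 = -8)
K + x(U(2, -1)) = -8 + 4*(5 - 1*2)² = -8 + 4*(5 - 2)² = -8 + 4*3² = -8 + 4*9 = -8 + 36 = 28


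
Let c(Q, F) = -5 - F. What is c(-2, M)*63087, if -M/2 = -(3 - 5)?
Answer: -63087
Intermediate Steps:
M = -4 (M = -(-2)*(3 - 5) = -(-2)*(-2) = -2*2 = -4)
c(-2, M)*63087 = (-5 - 1*(-4))*63087 = (-5 + 4)*63087 = -1*63087 = -63087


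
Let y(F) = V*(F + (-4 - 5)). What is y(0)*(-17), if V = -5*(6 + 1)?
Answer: -5355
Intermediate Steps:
V = -35 (V = -5*7 = -35)
y(F) = 315 - 35*F (y(F) = -35*(F + (-4 - 5)) = -35*(F - 9) = -35*(-9 + F) = 315 - 35*F)
y(0)*(-17) = (315 - 35*0)*(-17) = (315 + 0)*(-17) = 315*(-17) = -5355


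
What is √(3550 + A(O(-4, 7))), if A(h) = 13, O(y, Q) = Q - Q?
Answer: √3563 ≈ 59.691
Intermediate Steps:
O(y, Q) = 0
√(3550 + A(O(-4, 7))) = √(3550 + 13) = √3563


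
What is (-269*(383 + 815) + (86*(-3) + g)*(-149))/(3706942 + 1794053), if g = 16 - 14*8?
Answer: -269516/5500995 ≈ -0.048994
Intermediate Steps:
g = -96 (g = 16 - 112 = -96)
(-269*(383 + 815) + (86*(-3) + g)*(-149))/(3706942 + 1794053) = (-269*(383 + 815) + (86*(-3) - 96)*(-149))/(3706942 + 1794053) = (-269*1198 + (-258 - 96)*(-149))/5500995 = (-322262 - 354*(-149))*(1/5500995) = (-322262 + 52746)*(1/5500995) = -269516*1/5500995 = -269516/5500995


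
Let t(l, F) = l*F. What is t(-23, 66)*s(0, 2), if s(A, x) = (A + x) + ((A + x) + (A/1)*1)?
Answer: -6072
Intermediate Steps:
t(l, F) = F*l
s(A, x) = 2*x + 3*A (s(A, x) = (A + x) + ((A + x) + (A*1)*1) = (A + x) + ((A + x) + A*1) = (A + x) + ((A + x) + A) = (A + x) + (x + 2*A) = 2*x + 3*A)
t(-23, 66)*s(0, 2) = (66*(-23))*(2*2 + 3*0) = -1518*(4 + 0) = -1518*4 = -6072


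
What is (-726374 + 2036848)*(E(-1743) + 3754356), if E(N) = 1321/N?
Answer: 8575533735692638/1743 ≈ 4.9200e+12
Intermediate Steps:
(-726374 + 2036848)*(E(-1743) + 3754356) = (-726374 + 2036848)*(1321/(-1743) + 3754356) = 1310474*(1321*(-1/1743) + 3754356) = 1310474*(-1321/1743 + 3754356) = 1310474*(6543841187/1743) = 8575533735692638/1743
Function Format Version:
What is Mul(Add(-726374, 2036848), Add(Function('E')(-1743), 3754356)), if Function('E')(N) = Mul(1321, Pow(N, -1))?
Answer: Rational(8575533735692638, 1743) ≈ 4.9200e+12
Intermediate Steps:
Mul(Add(-726374, 2036848), Add(Function('E')(-1743), 3754356)) = Mul(Add(-726374, 2036848), Add(Mul(1321, Pow(-1743, -1)), 3754356)) = Mul(1310474, Add(Mul(1321, Rational(-1, 1743)), 3754356)) = Mul(1310474, Add(Rational(-1321, 1743), 3754356)) = Mul(1310474, Rational(6543841187, 1743)) = Rational(8575533735692638, 1743)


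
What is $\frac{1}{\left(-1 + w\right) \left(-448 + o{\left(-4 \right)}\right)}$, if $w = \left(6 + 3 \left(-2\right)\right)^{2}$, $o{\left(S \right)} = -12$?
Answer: $\frac{1}{460} \approx 0.0021739$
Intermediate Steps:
$w = 0$ ($w = \left(6 - 6\right)^{2} = 0^{2} = 0$)
$\frac{1}{\left(-1 + w\right) \left(-448 + o{\left(-4 \right)}\right)} = \frac{1}{\left(-1 + 0\right) \left(-448 - 12\right)} = \frac{1}{\left(-1\right) \left(-460\right)} = \frac{1}{460}$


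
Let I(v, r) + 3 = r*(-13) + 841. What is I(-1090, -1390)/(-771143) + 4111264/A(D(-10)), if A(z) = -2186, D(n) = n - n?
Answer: -1585206893820/842859299 ≈ -1880.8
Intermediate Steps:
D(n) = 0
I(v, r) = 838 - 13*r (I(v, r) = -3 + (r*(-13) + 841) = -3 + (-13*r + 841) = -3 + (841 - 13*r) = 838 - 13*r)
I(-1090, -1390)/(-771143) + 4111264/A(D(-10)) = (838 - 13*(-1390))/(-771143) + 4111264/(-2186) = (838 + 18070)*(-1/771143) + 4111264*(-1/2186) = 18908*(-1/771143) - 2055632/1093 = -18908/771143 - 2055632/1093 = -1585206893820/842859299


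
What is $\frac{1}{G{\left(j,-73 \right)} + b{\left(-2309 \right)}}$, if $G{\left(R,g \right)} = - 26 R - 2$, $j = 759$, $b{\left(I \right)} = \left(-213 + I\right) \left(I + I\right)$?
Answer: $\frac{1}{11626860} \approx 8.6008 \cdot 10^{-8}$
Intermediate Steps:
$b{\left(I \right)} = 2 I \left(-213 + I\right)$ ($b{\left(I \right)} = \left(-213 + I\right) 2 I = 2 I \left(-213 + I\right)$)
$G{\left(R,g \right)} = -2 - 26 R$
$\frac{1}{G{\left(j,-73 \right)} + b{\left(-2309 \right)}} = \frac{1}{\left(-2 - 19734\right) + 2 \left(-2309\right) \left(-213 - 2309\right)} = \frac{1}{\left(-2 - 19734\right) + 2 \left(-2309\right) \left(-2522\right)} = \frac{1}{-19736 + 11646596} = \frac{1}{11626860}$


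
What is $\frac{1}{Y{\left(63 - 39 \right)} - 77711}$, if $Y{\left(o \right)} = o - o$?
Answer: $- \frac{1}{77711} \approx -1.2868 \cdot 10^{-5}$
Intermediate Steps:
$Y{\left(o \right)} = 0$
$\frac{1}{Y{\left(63 - 39 \right)} - 77711} = \frac{1}{0 - 77711} = \frac{1}{-77711} = - \frac{1}{77711}$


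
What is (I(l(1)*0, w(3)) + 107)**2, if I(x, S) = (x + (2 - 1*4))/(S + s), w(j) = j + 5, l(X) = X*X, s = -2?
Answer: 102400/9 ≈ 11378.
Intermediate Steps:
l(X) = X**2
w(j) = 5 + j
I(x, S) = (-2 + x)/(-2 + S) (I(x, S) = (x + (2 - 1*4))/(S - 2) = (x + (2 - 4))/(-2 + S) = (x - 2)/(-2 + S) = (-2 + x)/(-2 + S))
(I(l(1)*0, w(3)) + 107)**2 = ((-2 + 1**2*0)/(-2 + (5 + 3)) + 107)**2 = ((-2 + 1*0)/(-2 + 8) + 107)**2 = ((-2 + 0)/6 + 107)**2 = ((1/6)*(-2) + 107)**2 = (-1/3 + 107)**2 = (320/3)**2 = 102400/9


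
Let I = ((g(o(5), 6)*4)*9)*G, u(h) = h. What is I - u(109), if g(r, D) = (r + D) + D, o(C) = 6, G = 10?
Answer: 6371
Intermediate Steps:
g(r, D) = r + 2*D (g(r, D) = (D + r) + D = r + 2*D)
I = 6480 (I = (((6 + 2*6)*4)*9)*10 = (((6 + 12)*4)*9)*10 = ((18*4)*9)*10 = (72*9)*10 = 648*10 = 6480)
I - u(109) = 6480 - 1*109 = 6480 - 109 = 6371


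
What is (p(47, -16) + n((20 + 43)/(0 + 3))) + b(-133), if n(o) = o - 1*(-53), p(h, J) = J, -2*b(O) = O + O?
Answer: 191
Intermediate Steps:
b(O) = -O (b(O) = -(O + O)/2 = -O)
n(o) = 53 + o (n(o) = o + 53 = 53 + o)
(p(47, -16) + n((20 + 43)/(0 + 3))) + b(-133) = (-16 + (53 + (20 + 43)/(0 + 3))) - 1*(-133) = (-16 + (53 + 63/3)) + 133 = (-16 + (53 + 63*(⅓))) + 133 = (-16 + (53 + 21)) + 133 = (-16 + 74) + 133 = 58 + 133 = 191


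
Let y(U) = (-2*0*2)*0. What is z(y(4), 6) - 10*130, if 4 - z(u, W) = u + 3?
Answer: -1299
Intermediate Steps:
y(U) = 0 (y(U) = (0*2)*0 = 0*0 = 0)
z(u, W) = 1 - u (z(u, W) = 4 - (u + 3) = 4 - (3 + u) = 4 + (-3 - u) = 1 - u)
z(y(4), 6) - 10*130 = (1 - 1*0) - 10*130 = (1 + 0) - 1300 = 1 - 1300 = -1299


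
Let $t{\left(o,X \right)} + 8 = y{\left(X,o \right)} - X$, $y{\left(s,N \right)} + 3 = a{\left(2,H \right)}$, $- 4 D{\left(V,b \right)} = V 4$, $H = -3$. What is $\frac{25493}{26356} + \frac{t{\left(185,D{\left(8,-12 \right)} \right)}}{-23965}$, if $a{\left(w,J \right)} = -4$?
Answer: $\frac{611124237}{631621540} \approx 0.96755$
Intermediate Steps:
$D{\left(V,b \right)} = - V$ ($D{\left(V,b \right)} = - \frac{V 4}{4} = - \frac{4 V}{4} = - V$)
$y{\left(s,N \right)} = -7$ ($y{\left(s,N \right)} = -3 - 4 = -7$)
$t{\left(o,X \right)} = -15 - X$ ($t{\left(o,X \right)} = -8 - \left(7 + X\right) = -15 - X$)
$\frac{25493}{26356} + \frac{t{\left(185,D{\left(8,-12 \right)} \right)}}{-23965} = \frac{25493}{26356} + \frac{-15 - \left(-1\right) 8}{-23965} = 25493 \cdot \frac{1}{26356} + \left(-15 - -8\right) \left(- \frac{1}{23965}\right) = \frac{25493}{26356} + \left(-15 + 8\right) \left(- \frac{1}{23965}\right) = \frac{25493}{26356} - - \frac{7}{23965} = \frac{25493}{26356} + \frac{7}{23965} = \frac{611124237}{631621540}$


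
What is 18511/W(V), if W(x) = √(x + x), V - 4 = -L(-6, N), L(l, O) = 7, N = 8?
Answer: -18511*I*√6/6 ≈ -7557.1*I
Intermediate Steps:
V = -3 (V = 4 - 1*7 = 4 - 7 = -3)
W(x) = √2*√x (W(x) = √(2*x) = √2*√x)
18511/W(V) = 18511/((√2*√(-3))) = 18511/((√2*(I*√3))) = 18511/((I*√6)) = 18511*(-I*√6/6) = -18511*I*√6/6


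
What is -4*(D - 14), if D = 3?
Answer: 44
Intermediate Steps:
-4*(D - 14) = -4*(3 - 14) = -4*(-11) = 44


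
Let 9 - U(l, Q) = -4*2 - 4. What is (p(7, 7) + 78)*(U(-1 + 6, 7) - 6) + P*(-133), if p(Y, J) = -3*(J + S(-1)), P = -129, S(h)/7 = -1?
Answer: 18327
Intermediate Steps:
S(h) = -7 (S(h) = 7*(-1) = -7)
p(Y, J) = 21 - 3*J (p(Y, J) = -3*(J - 7) = -3*(-7 + J) = 21 - 3*J)
U(l, Q) = 21 (U(l, Q) = 9 - (-4*2 - 4) = 9 - (-8 - 4) = 9 - 1*(-12) = 9 + 12 = 21)
(p(7, 7) + 78)*(U(-1 + 6, 7) - 6) + P*(-133) = ((21 - 3*7) + 78)*(21 - 6) - 129*(-133) = ((21 - 21) + 78)*15 + 17157 = (0 + 78)*15 + 17157 = 78*15 + 17157 = 1170 + 17157 = 18327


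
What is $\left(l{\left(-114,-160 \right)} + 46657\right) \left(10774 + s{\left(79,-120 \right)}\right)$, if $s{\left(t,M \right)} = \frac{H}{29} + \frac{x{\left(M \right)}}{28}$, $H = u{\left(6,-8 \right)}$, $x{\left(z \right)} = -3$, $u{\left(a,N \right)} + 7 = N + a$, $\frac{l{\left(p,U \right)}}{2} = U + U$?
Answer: $\frac{402563572533}{812} \approx 4.9577 \cdot 10^{8}$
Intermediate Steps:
$l{\left(p,U \right)} = 4 U$ ($l{\left(p,U \right)} = 2 \left(U + U\right) = 2 \cdot 2 U = 4 U$)
$u{\left(a,N \right)} = -7 + N + a$ ($u{\left(a,N \right)} = -7 + \left(N + a\right) = -7 + N + a$)
$H = -9$ ($H = -7 - 8 + 6 = -9$)
$s{\left(t,M \right)} = - \frac{339}{812}$ ($s{\left(t,M \right)} = - \frac{9}{29} - \frac{3}{28} = - \frac{339}{812}$)
$\left(l{\left(-114,-160 \right)} + 46657\right) \left(10774 + s{\left(79,-120 \right)}\right) = \left(4 \left(-160\right) + 46657\right) \left(10774 - \frac{339}{812}\right) = \left(-640 + 46657\right) \frac{8748149}{812} = 46017 \cdot \frac{8748149}{812} = \frac{402563572533}{812}$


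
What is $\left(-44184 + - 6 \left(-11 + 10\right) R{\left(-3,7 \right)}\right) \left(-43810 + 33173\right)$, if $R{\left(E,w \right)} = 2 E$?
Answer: $470368140$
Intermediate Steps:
$\left(-44184 + - 6 \left(-11 + 10\right) R{\left(-3,7 \right)}\right) \left(-43810 + 33173\right) = \left(-44184 + - 6 \left(-11 + 10\right) 2 \left(-3\right)\right) \left(-43810 + 33173\right) = \left(-44184 + \left(-6\right) \left(-1\right) \left(-6\right)\right) \left(-10637\right) = \left(-44184 + 6 \left(-6\right)\right) \left(-10637\right) = \left(-44184 - 36\right) \left(-10637\right) = \left(-44220\right) \left(-10637\right) = 470368140$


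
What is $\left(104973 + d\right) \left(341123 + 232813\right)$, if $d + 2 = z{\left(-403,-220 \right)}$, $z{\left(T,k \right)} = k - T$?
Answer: $60351666144$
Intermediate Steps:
$d = 181$ ($d = -2 - -183 = -2 + \left(-220 + 403\right) = -2 + 183 = 181$)
$\left(104973 + d\right) \left(341123 + 232813\right) = \left(104973 + 181\right) \left(341123 + 232813\right) = 105154 \cdot 573936 = 60351666144$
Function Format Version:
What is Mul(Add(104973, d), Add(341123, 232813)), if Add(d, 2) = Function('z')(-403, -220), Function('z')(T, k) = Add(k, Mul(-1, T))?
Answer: 60351666144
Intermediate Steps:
d = 181 (d = Add(-2, Add(-220, Mul(-1, -403))) = Add(-2, Add(-220, 403)) = Add(-2, 183) = 181)
Mul(Add(104973, d), Add(341123, 232813)) = Mul(Add(104973, 181), Add(341123, 232813)) = Mul(105154, 573936) = 60351666144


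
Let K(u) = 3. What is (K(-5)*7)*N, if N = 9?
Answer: 189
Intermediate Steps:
(K(-5)*7)*N = (3*7)*9 = 21*9 = 189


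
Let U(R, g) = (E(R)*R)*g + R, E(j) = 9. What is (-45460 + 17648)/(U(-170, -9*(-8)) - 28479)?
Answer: 27812/138809 ≈ 0.20036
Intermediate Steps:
U(R, g) = R + 9*R*g (U(R, g) = (9*R)*g + R = 9*R*g + R = R + 9*R*g)
(-45460 + 17648)/(U(-170, -9*(-8)) - 28479) = (-45460 + 17648)/(-170*(1 + 9*(-9*(-8))) - 28479) = -27812/(-170*(1 + 9*72) - 28479) = -27812/(-170*(1 + 648) - 28479) = -27812/(-170*649 - 28479) = -27812/(-110330 - 28479) = -27812/(-138809) = -27812*(-1/138809) = 27812/138809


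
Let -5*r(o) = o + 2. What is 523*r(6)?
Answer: -4184/5 ≈ -836.80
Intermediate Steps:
r(o) = -⅖ - o/5 (r(o) = -(o + 2)/5 = -(2 + o)/5 = -⅖ - o/5)
523*r(6) = 523*(-⅖ - ⅕*6) = 523*(-⅖ - 6/5) = 523*(-8/5) = -4184/5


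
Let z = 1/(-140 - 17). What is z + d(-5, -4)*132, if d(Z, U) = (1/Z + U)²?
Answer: 9139259/3925 ≈ 2328.5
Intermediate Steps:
d(Z, U) = (U + 1/Z)²
z = -1/157 (z = 1/(-157) = -1/157 ≈ -0.0063694)
z + d(-5, -4)*132 = -1/157 + ((1 - 4*(-5))²/(-5)²)*132 = -1/157 + ((1 + 20)²/25)*132 = -1/157 + ((1/25)*21²)*132 = -1/157 + ((1/25)*441)*132 = -1/157 + (441/25)*132 = -1/157 + 58212/25 = 9139259/3925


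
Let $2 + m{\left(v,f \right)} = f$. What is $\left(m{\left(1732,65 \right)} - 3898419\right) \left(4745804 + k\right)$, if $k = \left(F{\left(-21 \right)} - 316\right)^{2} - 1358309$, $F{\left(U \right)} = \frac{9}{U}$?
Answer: $- \frac{95171946159840}{7} \approx -1.3596 \cdot 10^{13}$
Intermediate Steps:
$m{\left(v,f \right)} = -2 + f$
$k = - \frac{61650916}{49}$ ($k = \left(\frac{9}{-21} - 316\right)^{2} - 1358309 = \left(9 \left(- \frac{1}{21}\right) - 316\right)^{2} - 1358309 = \left(- \frac{3}{7} - 316\right)^{2} - 1358309 = \left(- \frac{2215}{7}\right)^{2} - 1358309 = \frac{4906225}{49} - 1358309 = - \frac{61650916}{49} \approx -1.2582 \cdot 10^{6}$)
$\left(m{\left(1732,65 \right)} - 3898419\right) \left(4745804 + k\right) = \left(\left(-2 + 65\right) - 3898419\right) \left(4745804 - \frac{61650916}{49}\right) = \left(63 - 3898419\right) \frac{170893480}{49} = \left(-3898356\right) \frac{170893480}{49} = - \frac{95171946159840}{7}$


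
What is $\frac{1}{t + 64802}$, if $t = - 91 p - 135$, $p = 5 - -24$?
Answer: $\frac{1}{62028} \approx 1.6122 \cdot 10^{-5}$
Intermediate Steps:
$p = 29$ ($p = 5 + 24 = 29$)
$t = -2774$ ($t = \left(-91\right) 29 - 135 = -2639 - 135 = -2774$)
$\frac{1}{t + 64802} = \frac{1}{-2774 + 64802} = \frac{1}{62028}$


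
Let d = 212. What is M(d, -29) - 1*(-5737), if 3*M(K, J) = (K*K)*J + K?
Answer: -428651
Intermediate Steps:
M(K, J) = K/3 + J*K**2/3 (M(K, J) = ((K*K)*J + K)/3 = (K**2*J + K)/3 = (J*K**2 + K)/3 = (K + J*K**2)/3 = K/3 + J*K**2/3)
M(d, -29) - 1*(-5737) = (1/3)*212*(1 - 29*212) - 1*(-5737) = (1/3)*212*(1 - 6148) + 5737 = (1/3)*212*(-6147) + 5737 = -434388 + 5737 = -428651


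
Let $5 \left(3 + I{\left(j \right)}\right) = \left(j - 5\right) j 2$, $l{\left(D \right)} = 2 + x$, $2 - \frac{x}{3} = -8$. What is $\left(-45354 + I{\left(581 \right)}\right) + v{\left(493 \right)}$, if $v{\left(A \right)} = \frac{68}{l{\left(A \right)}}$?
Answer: $\frac{3540301}{40} \approx 88508.0$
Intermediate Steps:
$x = 30$ ($x = 6 - -24 = 6 + 24 = 30$)
$l{\left(D \right)} = 32$ ($l{\left(D \right)} = 2 + 30 = 32$)
$v{\left(A \right)} = \frac{17}{8}$ ($v{\left(A \right)} = \frac{68}{32} = 68 \cdot \frac{1}{32} = \frac{17}{8}$)
$I{\left(j \right)} = -3 + \frac{2 j \left(-5 + j\right)}{5}$ ($I{\left(j \right)} = -3 + \frac{\left(j - 5\right) j 2}{5} = -3 + \frac{\left(-5 + j\right) j 2}{5} = -3 + \frac{j \left(-5 + j\right) 2}{5} = -3 + \frac{2 j \left(-5 + j\right)}{5}$)
$\left(-45354 + I{\left(581 \right)}\right) + v{\left(493 \right)} = \left(-45354 - \left(1165 - \frac{675122}{5}\right)\right) + \frac{17}{8} = \left(-45354 - - \frac{669297}{5}\right) + \frac{17}{8} = \left(-45354 + \frac{669297}{5}\right) + \frac{17}{8} = \frac{442527}{5} + \frac{17}{8} = \frac{3540301}{40}$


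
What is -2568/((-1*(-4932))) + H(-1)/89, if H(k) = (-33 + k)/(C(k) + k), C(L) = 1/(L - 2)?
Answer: -17131/73158 ≈ -0.23416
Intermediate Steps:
C(L) = 1/(-2 + L)
H(k) = (-33 + k)/(k + 1/(-2 + k)) (H(k) = (-33 + k)/(1/(-2 + k) + k) = (-33 + k)/(k + 1/(-2 + k)))
-2568/((-1*(-4932))) + H(-1)/89 = -2568/((-1*(-4932))) + ((-33 - 1)*(-2 - 1)/(1 - (-2 - 1)))/89 = -2568/4932 + (-34*(-3)/(1 - 1*(-3)))*(1/89) = -2568*1/4932 + (-34*(-3)/(1 + 3))*(1/89) = -214/411 + (-34*(-3)/4)*(1/89) = -214/411 + ((¼)*(-34)*(-3))*(1/89) = -214/411 + (51/2)*(1/89) = -214/411 + 51/178 = -17131/73158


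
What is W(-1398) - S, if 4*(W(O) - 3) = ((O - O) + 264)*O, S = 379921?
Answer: -472186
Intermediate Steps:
W(O) = 3 + 66*O (W(O) = 3 + (((O - O) + 264)*O)/4 = 3 + ((0 + 264)*O)/4 = 3 + (264*O)/4 = 3 + 66*O)
W(-1398) - S = (3 + 66*(-1398)) - 1*379921 = (3 - 92268) - 379921 = -92265 - 379921 = -472186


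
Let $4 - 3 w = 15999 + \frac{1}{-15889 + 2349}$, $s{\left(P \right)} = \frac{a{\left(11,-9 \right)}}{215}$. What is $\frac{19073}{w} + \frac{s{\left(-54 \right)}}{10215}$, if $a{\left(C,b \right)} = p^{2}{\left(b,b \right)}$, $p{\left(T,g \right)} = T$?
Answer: $- \frac{189055262920809}{52849055263475} \approx -3.5773$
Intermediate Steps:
$a{\left(C,b \right)} = b^{2}$
$s{\left(P \right)} = \frac{81}{215}$ ($s{\left(P \right)} = \frac{\left(-9\right)^{2}}{215} = 81 \cdot \frac{1}{215} = \frac{81}{215}$)
$w = - \frac{216572299}{40620}$ ($w = \frac{4}{3} - \frac{15999 + \frac{1}{-15889 + 2349}}{3} = \frac{4}{3} - \frac{15999 + \frac{1}{-13540}}{3} = \frac{4}{3} - \frac{15999 - \frac{1}{13540}}{3} = \frac{4}{3} - \frac{216626459}{40620} = - \frac{216572299}{40620} \approx -5331.7$)
$\frac{19073}{w} + \frac{s{\left(-54 \right)}}{10215} = \frac{19073}{- \frac{216572299}{40620}} + \frac{81}{215 \cdot 10215} = 19073 \left(- \frac{40620}{216572299}\right) + \frac{81}{215} \cdot \frac{1}{10215} = - \frac{774745260}{216572299} + \frac{9}{244025} = - \frac{189055262920809}{52849055263475}$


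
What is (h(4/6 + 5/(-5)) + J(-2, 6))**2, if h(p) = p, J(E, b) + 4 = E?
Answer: 361/9 ≈ 40.111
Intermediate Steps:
J(E, b) = -4 + E
(h(4/6 + 5/(-5)) + J(-2, 6))**2 = ((4/6 + 5/(-5)) + (-4 - 2))**2 = ((4*(1/6) + 5*(-1/5)) - 6)**2 = ((2/3 - 1) - 6)**2 = (-1/3 - 6)**2 = (-19/3)**2 = 361/9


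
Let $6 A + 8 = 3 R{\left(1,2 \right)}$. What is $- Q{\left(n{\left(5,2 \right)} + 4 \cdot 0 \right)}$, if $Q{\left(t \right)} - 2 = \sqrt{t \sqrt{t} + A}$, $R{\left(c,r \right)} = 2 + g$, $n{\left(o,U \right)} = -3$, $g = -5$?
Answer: $-2 - \frac{\sqrt{-102 - 108 i \sqrt{3}}}{6} \approx -3.242 + 2.0919 i$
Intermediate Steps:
$R{\left(c,r \right)} = -3$ ($R{\left(c,r \right)} = 2 - 5 = -3$)
$A = - \frac{17}{6}$ ($A = - \frac{4}{3} + \frac{3 \left(-3\right)}{6} = - \frac{4}{3} + \frac{1}{6} \left(-9\right) = - \frac{4}{3} - \frac{3}{2} = - \frac{17}{6} \approx -2.8333$)
$Q{\left(t \right)} = 2 + \sqrt{- \frac{17}{6} + t^{\frac{3}{2}}}$ ($Q{\left(t \right)} = 2 + \sqrt{t \sqrt{t} - \frac{17}{6}} = 2 + \sqrt{t^{\frac{3}{2}} - \frac{17}{6}} = 2 + \sqrt{- \frac{17}{6} + t^{\frac{3}{2}}}$)
$- Q{\left(n{\left(5,2 \right)} + 4 \cdot 0 \right)} = - (2 + \frac{\sqrt{-102 + 36 \left(-3 + 4 \cdot 0\right)^{\frac{3}{2}}}}{6}) = - (2 + \frac{\sqrt{-102 + 36 \left(-3 + 0\right)^{\frac{3}{2}}}}{6}) = - (2 + \frac{\sqrt{-102 + 36 \left(-3\right)^{\frac{3}{2}}}}{6}) = - (2 + \frac{\sqrt{-102 + 36 \left(- 3 i \sqrt{3}\right)}}{6}) = - (2 + \frac{\sqrt{-102 - 108 i \sqrt{3}}}{6}) = -2 - \frac{\sqrt{-102 - 108 i \sqrt{3}}}{6}$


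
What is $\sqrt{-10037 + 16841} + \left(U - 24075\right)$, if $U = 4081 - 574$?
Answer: $-20568 + 18 \sqrt{21} \approx -20486.0$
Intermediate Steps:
$U = 3507$ ($U = 4081 - 574 = 3507$)
$\sqrt{-10037 + 16841} + \left(U - 24075\right) = \sqrt{-10037 + 16841} + \left(3507 - 24075\right) = \sqrt{6804} - 20568 = 18 \sqrt{21} - 20568 = -20568 + 18 \sqrt{21}$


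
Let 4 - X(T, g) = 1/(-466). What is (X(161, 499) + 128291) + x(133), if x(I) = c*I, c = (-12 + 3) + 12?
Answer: 59971405/466 ≈ 1.2869e+5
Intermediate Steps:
X(T, g) = 1865/466 (X(T, g) = 4 - 1/(-466) = 4 - 1*(-1/466) = 4 + 1/466 = 1865/466)
c = 3 (c = -9 + 12 = 3)
x(I) = 3*I
(X(161, 499) + 128291) + x(133) = (1865/466 + 128291) + 3*133 = 59785471/466 + 399 = 59971405/466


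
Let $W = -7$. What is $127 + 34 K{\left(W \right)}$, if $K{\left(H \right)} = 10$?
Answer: $467$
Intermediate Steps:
$127 + 34 K{\left(W \right)} = 127 + 34 \cdot 10 = 127 + 340 = 467$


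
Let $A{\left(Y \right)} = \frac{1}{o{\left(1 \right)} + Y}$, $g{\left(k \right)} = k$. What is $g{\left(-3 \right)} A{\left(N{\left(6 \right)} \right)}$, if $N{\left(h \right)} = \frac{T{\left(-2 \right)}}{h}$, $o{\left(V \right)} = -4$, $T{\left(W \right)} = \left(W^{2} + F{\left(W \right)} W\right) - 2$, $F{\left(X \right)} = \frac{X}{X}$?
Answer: $\frac{3}{4} \approx 0.75$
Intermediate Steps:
$F{\left(X \right)} = 1$
$T{\left(W \right)} = -2 + W + W^{2}$ ($T{\left(W \right)} = \left(W^{2} + 1 W\right) - 2 = \left(W^{2} + W\right) - 2 = \left(W + W^{2}\right) - 2 = -2 + W + W^{2}$)
$N{\left(h \right)} = 0$ ($N{\left(h \right)} = \frac{-2 - 2 + \left(-2\right)^{2}}{h} = \frac{-2 - 2 + 4}{h} = \frac{0}{h} = 0$)
$A{\left(Y \right)} = \frac{1}{-4 + Y}$
$g{\left(-3 \right)} A{\left(N{\left(6 \right)} \right)} = - \frac{3}{-4 + 0} = - \frac{3}{-4} = \left(-3\right) \left(- \frac{1}{4}\right) = \frac{3}{4}$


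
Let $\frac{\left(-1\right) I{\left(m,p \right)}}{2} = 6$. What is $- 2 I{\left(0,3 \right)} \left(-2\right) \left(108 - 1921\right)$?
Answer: $87024$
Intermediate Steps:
$I{\left(m,p \right)} = -12$ ($I{\left(m,p \right)} = \left(-2\right) 6 = -12$)
$- 2 I{\left(0,3 \right)} \left(-2\right) \left(108 - 1921\right) = \left(-2\right) \left(-12\right) \left(-2\right) \left(108 - 1921\right) = 24 \left(-2\right) \left(-1813\right) = \left(-48\right) \left(-1813\right) = 87024$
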